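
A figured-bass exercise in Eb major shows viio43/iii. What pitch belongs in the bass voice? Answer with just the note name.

The applied chord viio43/iii is rooted on F#: F#-A-C-Eb.
The figure 43 means second inversion — the fifth is in the bass.

C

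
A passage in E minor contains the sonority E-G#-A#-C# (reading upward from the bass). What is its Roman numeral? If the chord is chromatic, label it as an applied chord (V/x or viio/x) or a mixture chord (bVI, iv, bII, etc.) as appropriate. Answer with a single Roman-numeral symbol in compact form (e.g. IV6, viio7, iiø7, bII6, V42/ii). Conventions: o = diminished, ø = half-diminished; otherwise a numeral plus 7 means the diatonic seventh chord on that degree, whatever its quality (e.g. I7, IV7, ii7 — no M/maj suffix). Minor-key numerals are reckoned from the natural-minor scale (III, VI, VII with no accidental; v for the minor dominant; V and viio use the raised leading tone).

viiø43/V

Stacked in thirds the chord is A#-C#-E-G#: a half-diminished seventh chord on A#.
A# sits a half step below B (V in E minor); a diminished chord there is the applied leading-tone chord of V.
With E in the bass the chord is in second inversion, so the figured bass is 43.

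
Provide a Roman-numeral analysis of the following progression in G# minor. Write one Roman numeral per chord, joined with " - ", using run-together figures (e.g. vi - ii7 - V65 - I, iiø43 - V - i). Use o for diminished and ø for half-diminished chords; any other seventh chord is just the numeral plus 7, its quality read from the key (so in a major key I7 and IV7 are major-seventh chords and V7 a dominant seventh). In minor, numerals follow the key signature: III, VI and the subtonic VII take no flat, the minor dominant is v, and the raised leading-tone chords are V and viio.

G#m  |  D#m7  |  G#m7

i - v7 - i7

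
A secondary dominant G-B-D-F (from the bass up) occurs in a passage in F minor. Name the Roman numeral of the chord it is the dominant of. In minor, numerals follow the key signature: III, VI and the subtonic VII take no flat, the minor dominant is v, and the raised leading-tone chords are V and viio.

The chord is a dominant seventh chord on G.
A dominant resolves down a perfect fifth: G → C. In F minor, C is scale degree 5, i.e. V.

V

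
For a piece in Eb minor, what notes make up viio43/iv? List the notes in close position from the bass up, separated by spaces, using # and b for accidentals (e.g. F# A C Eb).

viio43/iv is a secondary leading-tone chord. The target iv is Ab in Eb minor; the applied chord is rooted a semitone below, on G.
Building a fully diminished seventh chord on G gives G-Bb-Db-Fb.
With the 43 figure the chord is in second inversion; from the bass Db upward in close position it reads Db-Fb-G-Bb.

Db Fb G Bb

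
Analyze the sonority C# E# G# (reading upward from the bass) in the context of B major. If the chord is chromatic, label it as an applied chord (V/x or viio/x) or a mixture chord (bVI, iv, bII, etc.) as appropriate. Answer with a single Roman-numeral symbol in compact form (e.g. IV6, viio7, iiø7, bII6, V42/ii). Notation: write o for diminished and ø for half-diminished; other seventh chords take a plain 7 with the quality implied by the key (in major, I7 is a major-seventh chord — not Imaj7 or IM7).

V/V

Stacked in thirds the chord is C#-E#-G#: a major triad on C#.
C# is not a diatonic chord root with this quality in B major, but it lies a perfect fifth above F# (V), so the chord functions as an applied dominant of V.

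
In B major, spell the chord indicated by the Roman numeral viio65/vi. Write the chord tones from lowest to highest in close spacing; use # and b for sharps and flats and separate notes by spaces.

A# C# E F##

viio65/vi is a secondary leading-tone chord. The target vi is G# in B major; the applied chord is rooted a semitone below, on F##.
Building a fully diminished seventh chord on F## gives F##-A#-C#-E.
The figured bass 65 indicates first inversion, placing the third (A#) in the bass: A#-C#-E-F##.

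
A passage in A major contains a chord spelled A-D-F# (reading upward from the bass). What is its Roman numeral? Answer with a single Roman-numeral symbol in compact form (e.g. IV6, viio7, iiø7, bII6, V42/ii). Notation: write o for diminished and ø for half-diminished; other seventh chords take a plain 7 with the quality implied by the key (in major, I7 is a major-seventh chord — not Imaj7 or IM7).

IV64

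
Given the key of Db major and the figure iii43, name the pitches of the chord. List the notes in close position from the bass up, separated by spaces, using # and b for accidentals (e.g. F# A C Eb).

C Eb F Ab

In Db major, the mediant is F, and the diatonic chord built there is a minor seventh chord.
That chord is spelled F-Ab-C-Eb.
The figured bass 43 indicates second inversion, placing the fifth (C) in the bass: C-Eb-F-Ab.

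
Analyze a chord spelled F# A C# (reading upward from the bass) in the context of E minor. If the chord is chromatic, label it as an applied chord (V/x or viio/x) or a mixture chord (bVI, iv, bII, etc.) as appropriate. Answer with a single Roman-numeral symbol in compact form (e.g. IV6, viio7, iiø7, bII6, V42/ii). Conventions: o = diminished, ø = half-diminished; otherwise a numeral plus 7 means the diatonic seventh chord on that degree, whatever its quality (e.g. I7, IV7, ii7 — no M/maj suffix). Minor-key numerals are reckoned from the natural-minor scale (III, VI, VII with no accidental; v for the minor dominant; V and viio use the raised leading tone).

ii

Stacked in thirds the chord is F#-A-C#: a minor triad on F#.
F# is the second degree of E minor. This is the minor supertonic, borrowed from the parallel major (the Dorian ii).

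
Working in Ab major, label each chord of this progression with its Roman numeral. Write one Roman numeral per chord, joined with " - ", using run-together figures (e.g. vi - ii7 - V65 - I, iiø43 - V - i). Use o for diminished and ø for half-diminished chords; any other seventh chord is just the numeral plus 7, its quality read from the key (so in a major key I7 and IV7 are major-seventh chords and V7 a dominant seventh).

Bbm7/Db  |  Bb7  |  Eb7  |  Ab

Bbm7/Db: root Bb is the supertonic; minor seventh chord there is ii65.
Bb7: chromatic; Bb is V of V, so V7/V.
Eb7: dominant seventh chord on Eb = scale degree 5 → V7.
Ab: major triad on Ab = scale degree 1 → I.

ii65 - V7/V - V7 - I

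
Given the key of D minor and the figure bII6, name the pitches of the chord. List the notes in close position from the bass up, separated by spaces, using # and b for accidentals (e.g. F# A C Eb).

bII6 is the Neapolitan sixth — a major triad on the lowered second degree, here in its customary first inversion. In D minor that root is Eb.
So the chord is Eb-G-Bb, a major triad.
The figured bass 6 indicates first inversion, placing the third (G) in the bass: G-Bb-Eb.

G Bb Eb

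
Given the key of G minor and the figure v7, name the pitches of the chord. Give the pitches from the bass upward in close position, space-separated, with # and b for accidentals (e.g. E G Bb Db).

D F A C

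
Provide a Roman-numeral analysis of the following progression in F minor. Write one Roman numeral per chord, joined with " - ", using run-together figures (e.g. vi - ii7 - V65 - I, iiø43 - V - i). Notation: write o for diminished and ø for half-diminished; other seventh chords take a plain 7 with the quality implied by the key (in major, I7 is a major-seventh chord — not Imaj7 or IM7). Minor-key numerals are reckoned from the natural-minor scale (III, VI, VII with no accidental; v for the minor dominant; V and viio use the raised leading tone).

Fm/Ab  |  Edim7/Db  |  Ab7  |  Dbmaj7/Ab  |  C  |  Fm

Fm/Ab has root F, degree 1 in F minor, so i6.
Edim7/Db: fully diminished seventh chord on E = scale degree 7 → viio42.
Ab7: a dominant seventh chord on Ab, the applied dominant of VI → V7/VI.
Dbmaj7/Ab: root Db is the submediant; major seventh chord there is VI43.
C has root C, degree 5 in F minor, so V.
Fm: minor triad on F = scale degree 1 → i.

i6 - viio42 - V7/VI - VI43 - V - i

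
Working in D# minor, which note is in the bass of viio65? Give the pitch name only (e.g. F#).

viio in D# minor has root C##; the chord is C##-E#-G#-B.
The figure 65 means first inversion — the third is in the bass.

E#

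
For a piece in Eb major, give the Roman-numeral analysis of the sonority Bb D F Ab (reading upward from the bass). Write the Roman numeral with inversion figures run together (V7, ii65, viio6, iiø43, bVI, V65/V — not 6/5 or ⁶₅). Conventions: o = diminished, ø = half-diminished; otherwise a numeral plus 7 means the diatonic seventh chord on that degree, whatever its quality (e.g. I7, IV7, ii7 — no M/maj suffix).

V7

Stacked in thirds the chord is Bb-D-F-Ab: a dominant seventh chord on Bb.
In Eb major, Bb is the dominant; the diatonic dominant seventh chord there is V7.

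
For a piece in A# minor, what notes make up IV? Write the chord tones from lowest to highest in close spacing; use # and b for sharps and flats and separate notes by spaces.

D# F## A#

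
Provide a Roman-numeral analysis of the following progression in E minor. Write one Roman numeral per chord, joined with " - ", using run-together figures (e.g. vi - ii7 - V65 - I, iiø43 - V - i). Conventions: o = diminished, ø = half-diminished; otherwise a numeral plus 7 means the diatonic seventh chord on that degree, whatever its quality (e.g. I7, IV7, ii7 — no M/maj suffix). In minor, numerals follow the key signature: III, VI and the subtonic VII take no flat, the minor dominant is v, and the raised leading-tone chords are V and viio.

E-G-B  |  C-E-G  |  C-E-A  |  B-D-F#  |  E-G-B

E-G-B: root E is the tonic; minor triad there is i.
C-E-G: root C is the submediant; major triad there is VI.
C-E-A: minor triad on A = scale degree 4 → iv6.
B-D-F# has root B, degree 5 in E minor, so v.
E-G-B has root E, degree 1 in E minor, so i.

i - VI - iv6 - v - i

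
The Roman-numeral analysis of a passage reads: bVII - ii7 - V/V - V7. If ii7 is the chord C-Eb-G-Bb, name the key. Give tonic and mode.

The anchor chord is a minor seventh chord on C, labeled ii7.
Counting down one scale step from C places the tonic on Bb; a minor seventh chord on degree 2 is diatonic only in major.

Bb major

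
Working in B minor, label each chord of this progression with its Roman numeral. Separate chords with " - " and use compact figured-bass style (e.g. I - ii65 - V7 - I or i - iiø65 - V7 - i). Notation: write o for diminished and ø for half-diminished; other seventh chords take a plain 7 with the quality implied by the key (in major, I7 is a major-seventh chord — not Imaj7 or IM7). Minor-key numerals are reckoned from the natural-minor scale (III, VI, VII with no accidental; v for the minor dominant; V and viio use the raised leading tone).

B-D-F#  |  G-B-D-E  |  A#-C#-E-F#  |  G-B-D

i - iv65 - V65 - VI

B-D-F# has root B, degree 1 in B minor, so i.
G-B-D-E: minor seventh chord on E = scale degree 4 → iv65.
A#-C#-E-F#: root F# is the dominant; dominant seventh chord there is V65.
G-B-D: root G is the submediant; major triad there is VI.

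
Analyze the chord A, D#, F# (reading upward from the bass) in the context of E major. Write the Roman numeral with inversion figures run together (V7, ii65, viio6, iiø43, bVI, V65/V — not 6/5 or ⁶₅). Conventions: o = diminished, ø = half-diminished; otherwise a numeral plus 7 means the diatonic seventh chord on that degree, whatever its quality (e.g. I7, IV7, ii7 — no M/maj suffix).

Stacked in thirds the chord is D#-F#-A: a diminished triad on D#.
D# is scale degree 7 in E major, and a diminished triad on that degree is written viio.
With A in the bass the chord is in second inversion, so the figured bass is 64.

viio64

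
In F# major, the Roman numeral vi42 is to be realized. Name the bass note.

C#

vi in F# major has root D#; the chord is D#-F#-A#-C#.
The figure 42 means third inversion — the seventh is in the bass.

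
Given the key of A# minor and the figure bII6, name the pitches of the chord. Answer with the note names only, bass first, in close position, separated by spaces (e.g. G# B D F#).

D# F# B

Scale degree 2 in A# minor is B#; lowering it a half step gives B. bII6 is the Neapolitan sixth — a major triad on the lowered second degree, here in its customary first inversion.
So the chord is B-D#-F#.
With the 6 figure the chord is in first inversion; from the bass D# upward in close position it reads D#-F#-B.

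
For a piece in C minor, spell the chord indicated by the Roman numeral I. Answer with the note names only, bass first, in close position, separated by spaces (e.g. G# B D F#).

C E G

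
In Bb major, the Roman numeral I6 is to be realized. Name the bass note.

D

I in Bb major has root Bb; the chord is Bb-D-F.
The figure 6 means first inversion — the third is in the bass.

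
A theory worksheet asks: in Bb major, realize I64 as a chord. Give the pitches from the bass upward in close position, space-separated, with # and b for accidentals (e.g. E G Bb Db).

F Bb D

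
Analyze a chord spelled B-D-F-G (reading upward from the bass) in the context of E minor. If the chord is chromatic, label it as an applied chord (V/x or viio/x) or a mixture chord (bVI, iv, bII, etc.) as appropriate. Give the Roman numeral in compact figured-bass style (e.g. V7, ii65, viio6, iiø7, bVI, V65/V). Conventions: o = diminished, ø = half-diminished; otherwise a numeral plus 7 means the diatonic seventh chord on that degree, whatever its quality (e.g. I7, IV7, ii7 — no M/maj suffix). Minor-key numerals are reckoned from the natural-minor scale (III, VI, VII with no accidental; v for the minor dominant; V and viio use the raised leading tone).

V65/VI

The pitches G-B-D-F form a dominant seventh chord rooted on G.
G is not a diatonic chord root with this quality in E minor, but it lies a perfect fifth above C (VI), so the chord functions as an applied dominant of VI.
With B in the bass the chord is in first inversion, so the figured bass is 65.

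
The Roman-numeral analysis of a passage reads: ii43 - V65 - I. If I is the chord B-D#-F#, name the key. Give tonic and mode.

B major

The anchor chord is a major triad on B, labeled I.
If B is scale degree 1 and the mode makes that degree carry a major triad, the tonic is B and the mode is major.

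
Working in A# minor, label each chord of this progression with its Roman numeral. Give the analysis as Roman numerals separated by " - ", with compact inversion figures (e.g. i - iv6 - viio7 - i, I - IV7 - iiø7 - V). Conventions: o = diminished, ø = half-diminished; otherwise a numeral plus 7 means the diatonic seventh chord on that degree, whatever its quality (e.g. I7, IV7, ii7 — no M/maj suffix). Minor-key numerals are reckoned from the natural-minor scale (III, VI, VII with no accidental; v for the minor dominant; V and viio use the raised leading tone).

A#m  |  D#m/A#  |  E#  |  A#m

i - iv64 - V - i

A#m: root A# is the tonic; minor triad there is i.
D#m/A# has root D#, degree 4 in A# minor, so iv64.
E#: major triad on E# = scale degree 5 → V.
A#m: root A# is the tonic; minor triad there is i.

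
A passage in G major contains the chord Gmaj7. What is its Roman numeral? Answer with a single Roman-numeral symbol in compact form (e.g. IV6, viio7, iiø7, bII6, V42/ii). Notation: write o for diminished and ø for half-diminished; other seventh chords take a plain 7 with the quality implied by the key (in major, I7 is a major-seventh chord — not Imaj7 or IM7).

I7

Stacked in thirds the chord is G-B-D-F#: a major seventh chord on G.
G is scale degree 1 in G major, and a major seventh chord on that degree is written I7.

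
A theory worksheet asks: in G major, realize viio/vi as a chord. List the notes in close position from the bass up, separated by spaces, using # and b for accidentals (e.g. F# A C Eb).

D# F# A

The slash marks an applied leading-tone chord: viio of vi. In G major, vi is E, so the leading tone to it is D#, a half step below.
Building a diminished triad on D# gives D#-F#-A.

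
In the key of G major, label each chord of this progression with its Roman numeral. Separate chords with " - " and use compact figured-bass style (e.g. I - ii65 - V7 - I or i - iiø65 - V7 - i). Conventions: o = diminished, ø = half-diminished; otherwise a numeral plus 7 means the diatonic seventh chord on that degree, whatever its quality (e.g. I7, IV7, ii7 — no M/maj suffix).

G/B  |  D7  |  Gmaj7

I6 - V7 - I7

G/B: root G is the tonic; major triad there is I6.
D7: dominant seventh chord on D = scale degree 5 → V7.
Gmaj7: root G is the tonic; major seventh chord there is I7.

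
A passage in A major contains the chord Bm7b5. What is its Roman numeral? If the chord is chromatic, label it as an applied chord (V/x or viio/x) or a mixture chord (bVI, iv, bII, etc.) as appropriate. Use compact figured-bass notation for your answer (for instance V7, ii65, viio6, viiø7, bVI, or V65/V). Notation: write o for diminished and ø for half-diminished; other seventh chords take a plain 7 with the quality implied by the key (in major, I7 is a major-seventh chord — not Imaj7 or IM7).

The pitches B-D-F-A form a half-diminished seventh chord rooted on B.
B is the second degree of A major. This is the half-diminished supertonic seventh, borrowed from the parallel minor.

iiø7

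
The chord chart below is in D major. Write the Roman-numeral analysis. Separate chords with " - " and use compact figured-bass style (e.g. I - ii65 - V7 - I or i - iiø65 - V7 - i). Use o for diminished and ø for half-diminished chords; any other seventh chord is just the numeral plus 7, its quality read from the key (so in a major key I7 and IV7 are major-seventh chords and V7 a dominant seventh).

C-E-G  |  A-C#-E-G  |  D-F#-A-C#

C-E-G: major triad on C — chromatic; bVII (borrowed from the parallel minor).
A-C#-E-G has root A, degree 5 in D major, so V7.
D-F#-A-C# has root D, degree 1 in D major, so I7.

bVII - V7 - I7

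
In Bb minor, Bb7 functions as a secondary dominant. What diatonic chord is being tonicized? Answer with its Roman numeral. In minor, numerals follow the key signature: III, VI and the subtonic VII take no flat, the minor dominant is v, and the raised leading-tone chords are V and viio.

iv

The chord is a dominant seventh chord on Bb.
A dominant resolves down a perfect fifth: Bb → Eb. In Bb minor, Eb is scale degree 4, i.e. iv.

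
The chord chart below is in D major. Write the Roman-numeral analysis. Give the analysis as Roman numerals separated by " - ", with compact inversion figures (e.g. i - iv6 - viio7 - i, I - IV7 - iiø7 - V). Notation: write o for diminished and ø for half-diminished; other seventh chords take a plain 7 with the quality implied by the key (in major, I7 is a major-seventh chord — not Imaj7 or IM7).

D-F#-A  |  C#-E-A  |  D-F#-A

I - V6 - I

D-F#-A: major triad on D = scale degree 1 → I.
C#-E-A: root A is the dominant; major triad there is V6.
D-F#-A has root D, degree 1 in D major, so I.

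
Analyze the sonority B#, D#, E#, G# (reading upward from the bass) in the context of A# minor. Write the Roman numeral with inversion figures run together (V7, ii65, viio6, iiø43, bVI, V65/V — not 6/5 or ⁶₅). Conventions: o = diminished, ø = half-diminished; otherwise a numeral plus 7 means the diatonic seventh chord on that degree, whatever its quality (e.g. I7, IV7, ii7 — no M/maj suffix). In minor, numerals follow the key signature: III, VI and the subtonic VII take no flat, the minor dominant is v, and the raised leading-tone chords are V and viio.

v43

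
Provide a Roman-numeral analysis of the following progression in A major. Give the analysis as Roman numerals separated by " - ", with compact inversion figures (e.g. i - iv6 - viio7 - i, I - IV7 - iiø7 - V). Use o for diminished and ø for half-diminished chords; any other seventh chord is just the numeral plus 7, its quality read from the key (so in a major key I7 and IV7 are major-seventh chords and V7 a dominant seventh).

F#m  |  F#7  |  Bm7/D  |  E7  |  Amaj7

F#m: root F# is the submediant; minor triad there is vi.
F#7: chromatic; F# is V of ii, so V7/ii.
Bm7/D: minor seventh chord on B = scale degree 2 → ii65.
E7: root E is the dominant; dominant seventh chord there is V7.
Amaj7 has root A, degree 1 in A major, so I7.

vi - V7/ii - ii65 - V7 - I7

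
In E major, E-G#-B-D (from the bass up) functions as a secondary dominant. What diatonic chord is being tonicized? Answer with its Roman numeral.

The chord is a dominant seventh chord on E.
A dominant resolves down a perfect fifth: E → A. In E major, A is scale degree 4, i.e. IV.

IV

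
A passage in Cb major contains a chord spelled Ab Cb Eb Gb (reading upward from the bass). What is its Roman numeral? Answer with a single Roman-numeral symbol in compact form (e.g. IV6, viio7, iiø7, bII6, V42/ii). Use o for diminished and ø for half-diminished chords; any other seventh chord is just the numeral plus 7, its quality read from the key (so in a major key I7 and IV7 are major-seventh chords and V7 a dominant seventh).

vi7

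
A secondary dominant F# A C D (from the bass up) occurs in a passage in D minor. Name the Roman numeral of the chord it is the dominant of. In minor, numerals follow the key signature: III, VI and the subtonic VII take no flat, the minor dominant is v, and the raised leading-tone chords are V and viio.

iv

The chord is a dominant seventh chord on D.
A dominant resolves down a perfect fifth: D → G. In D minor, G is scale degree 4, i.e. iv.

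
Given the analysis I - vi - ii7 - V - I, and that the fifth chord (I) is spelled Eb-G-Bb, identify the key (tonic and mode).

I is given as Eb-G-Bb — a major triad with root Eb.
If Eb is scale degree 1 and the mode makes that degree carry a major triad, the tonic is Eb and the mode is major.

Eb major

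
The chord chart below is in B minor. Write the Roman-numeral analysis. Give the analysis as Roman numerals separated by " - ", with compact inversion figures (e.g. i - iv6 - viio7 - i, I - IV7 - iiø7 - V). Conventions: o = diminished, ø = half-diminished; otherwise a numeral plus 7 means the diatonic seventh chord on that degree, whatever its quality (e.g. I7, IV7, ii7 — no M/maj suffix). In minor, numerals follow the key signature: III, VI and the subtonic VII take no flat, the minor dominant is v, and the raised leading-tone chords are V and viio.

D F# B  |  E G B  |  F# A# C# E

i6 - iv - V7

D-F#-B: minor triad on B = scale degree 1 → i6.
E-G-B: root E is the subdominant; minor triad there is iv.
F#-A#-C#-E: dominant seventh chord on F# = scale degree 5 → V7.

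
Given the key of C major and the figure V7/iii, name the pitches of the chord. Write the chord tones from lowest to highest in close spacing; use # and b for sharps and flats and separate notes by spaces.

B D# F# A

The slash means an applied dominant: we want the dominant of iii. In C major, iii is E minor, and its dominant is built on B.
Building a dominant seventh chord on B gives B-D#-F#-A.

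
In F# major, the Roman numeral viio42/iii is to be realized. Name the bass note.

The applied chord viio42/iii is rooted on G##: G##-B#-D#-F#.
The figure 42 means third inversion — the seventh is in the bass.

F#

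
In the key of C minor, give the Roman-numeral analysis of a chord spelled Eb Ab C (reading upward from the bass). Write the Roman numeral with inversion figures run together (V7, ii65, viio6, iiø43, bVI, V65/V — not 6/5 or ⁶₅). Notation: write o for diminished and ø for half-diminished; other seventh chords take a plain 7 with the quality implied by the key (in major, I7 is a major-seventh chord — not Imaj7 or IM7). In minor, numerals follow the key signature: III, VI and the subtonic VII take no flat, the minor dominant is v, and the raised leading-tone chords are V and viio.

VI64

The pitches Ab-C-Eb form a major triad rooted on Ab.
Ab is scale degree 6 in C minor, and a major triad on that degree is written VI.
With Eb in the bass the chord is in second inversion, so the figured bass is 64.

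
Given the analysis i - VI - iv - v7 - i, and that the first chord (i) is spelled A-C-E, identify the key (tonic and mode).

A minor

i is given as A-C-E — a minor triad with root A.
If A is scale degree 1 and the mode makes that degree carry a minor triad, the tonic is A and the mode is minor.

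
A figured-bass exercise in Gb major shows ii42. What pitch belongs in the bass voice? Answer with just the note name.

ii in Gb major has root Ab; the chord is Ab-Cb-Eb-Gb.
The figure 42 means third inversion — the seventh is in the bass.

Gb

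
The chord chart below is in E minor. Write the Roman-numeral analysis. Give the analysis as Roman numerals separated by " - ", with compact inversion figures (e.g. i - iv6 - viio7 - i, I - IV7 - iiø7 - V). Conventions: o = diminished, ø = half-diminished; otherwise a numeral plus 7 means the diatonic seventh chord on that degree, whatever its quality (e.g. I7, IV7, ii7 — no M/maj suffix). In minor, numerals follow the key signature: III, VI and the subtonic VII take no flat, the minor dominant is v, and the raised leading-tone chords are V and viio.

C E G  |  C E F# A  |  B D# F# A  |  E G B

VI - iiø43 - V7 - i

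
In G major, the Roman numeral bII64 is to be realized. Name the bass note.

Eb

bII in G major has root Ab; the chord is Ab-C-Eb.
The figure 64 means second inversion — the fifth is in the bass.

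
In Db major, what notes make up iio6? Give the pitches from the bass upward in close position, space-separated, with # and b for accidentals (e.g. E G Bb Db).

Gb Bbb Eb

iio6 is the diminished supertonic triad, borrowed from the parallel minor. In Db major that root is Eb.
So the chord is Eb-Gb-Bbb.
The figured bass 6 indicates first inversion, placing the third (Gb) in the bass: Gb-Bbb-Eb.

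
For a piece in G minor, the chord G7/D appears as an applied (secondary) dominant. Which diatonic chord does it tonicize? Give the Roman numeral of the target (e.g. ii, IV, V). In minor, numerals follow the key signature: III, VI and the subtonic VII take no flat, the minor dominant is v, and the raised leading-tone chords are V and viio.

iv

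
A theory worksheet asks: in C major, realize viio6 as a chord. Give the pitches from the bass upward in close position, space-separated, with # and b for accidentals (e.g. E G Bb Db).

In C major, scale degree 7 is B, and the diatonic chord built there is a diminished triad.
That chord is spelled B-D-F.
With the 6 figure the chord is in first inversion; from the bass D upward in close position it reads D-F-B.

D F B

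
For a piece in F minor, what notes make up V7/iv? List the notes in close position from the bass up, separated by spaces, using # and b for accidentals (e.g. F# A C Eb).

F A C Eb

The slash means an applied dominant: we want the dominant of iv. In F minor, iv is Bb minor, and its dominant is built on F.
Building a dominant seventh chord on F gives F-A-C-Eb.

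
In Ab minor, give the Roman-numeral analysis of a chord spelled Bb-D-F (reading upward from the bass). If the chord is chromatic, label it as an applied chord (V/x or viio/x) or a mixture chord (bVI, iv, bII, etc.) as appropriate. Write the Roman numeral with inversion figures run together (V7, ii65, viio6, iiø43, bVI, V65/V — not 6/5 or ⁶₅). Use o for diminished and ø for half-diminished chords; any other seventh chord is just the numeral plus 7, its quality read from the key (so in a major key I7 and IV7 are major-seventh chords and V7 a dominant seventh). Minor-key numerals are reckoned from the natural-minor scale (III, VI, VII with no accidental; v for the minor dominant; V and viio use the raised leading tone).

Stacked in thirds the chord is Bb-D-F: a major triad on Bb.
Bb is not a diatonic chord root with this quality in Ab minor, but it lies a perfect fifth above Eb (V), so the chord functions as an applied dominant of V.

V/V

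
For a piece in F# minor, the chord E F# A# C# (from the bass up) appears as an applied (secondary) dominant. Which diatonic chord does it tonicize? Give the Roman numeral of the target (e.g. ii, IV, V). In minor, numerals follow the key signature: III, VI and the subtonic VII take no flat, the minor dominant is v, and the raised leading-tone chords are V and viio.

The chord is a dominant seventh chord on F#.
A dominant resolves down a perfect fifth: F# → B. In F# minor, B is scale degree 4, i.e. iv.

iv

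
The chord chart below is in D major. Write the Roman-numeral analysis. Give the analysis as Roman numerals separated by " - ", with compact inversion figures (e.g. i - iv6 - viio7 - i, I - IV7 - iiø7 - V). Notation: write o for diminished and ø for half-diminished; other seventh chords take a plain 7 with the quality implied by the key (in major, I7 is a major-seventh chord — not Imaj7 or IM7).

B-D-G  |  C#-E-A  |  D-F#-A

B-D-G: major triad on G = scale degree 4 → IV6.
C#-E-A: major triad on A = scale degree 5 → V6.
D-F#-A: major triad on D = scale degree 1 → I.

IV6 - V6 - I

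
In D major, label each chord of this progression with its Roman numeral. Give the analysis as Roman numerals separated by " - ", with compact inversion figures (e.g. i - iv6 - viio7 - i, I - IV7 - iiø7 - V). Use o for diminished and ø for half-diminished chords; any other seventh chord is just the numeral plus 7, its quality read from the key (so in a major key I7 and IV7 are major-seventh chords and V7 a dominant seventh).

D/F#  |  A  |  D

D/F#: root D is the tonic; major triad there is I6.
A: major triad on A = scale degree 5 → V.
D: major triad on D = scale degree 1 → I.

I6 - V - I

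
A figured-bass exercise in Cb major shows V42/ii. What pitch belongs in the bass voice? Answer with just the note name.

The applied chord V42/ii is rooted on Ab: Ab-C-Eb-Gb.
The figure 42 means third inversion — the seventh is in the bass.

Gb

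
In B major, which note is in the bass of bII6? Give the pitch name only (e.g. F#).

E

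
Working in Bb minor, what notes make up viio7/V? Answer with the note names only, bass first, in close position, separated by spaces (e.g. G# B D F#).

The slash marks an applied leading-tone chord: viio of V. In Bb minor, V is F, so the leading tone to it is E, a half step below.
Building a fully diminished seventh chord on E gives E-G-Bb-Db.

E G Bb Db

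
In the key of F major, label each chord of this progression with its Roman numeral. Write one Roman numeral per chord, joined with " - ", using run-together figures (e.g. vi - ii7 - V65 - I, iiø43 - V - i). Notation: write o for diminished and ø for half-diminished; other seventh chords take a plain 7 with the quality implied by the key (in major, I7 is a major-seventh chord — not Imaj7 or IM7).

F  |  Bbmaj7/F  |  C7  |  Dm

F: major triad on F = scale degree 1 → I.
Bbmaj7/F has root Bb, degree 4 in F major, so IV43.
C7 has root C, degree 5 in F major, so V7.
Dm: root D is the submediant; minor triad there is vi.

I - IV43 - V7 - vi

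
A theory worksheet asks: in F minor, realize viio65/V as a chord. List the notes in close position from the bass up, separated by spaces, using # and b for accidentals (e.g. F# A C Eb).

viio65/V is a secondary leading-tone chord. The target V is C in F minor; the applied chord is rooted a semitone below, on B.
Building a fully diminished seventh chord on B gives B-D-F-Ab.
With the 65 figure the chord is in first inversion; from the bass D upward in close position it reads D-F-Ab-B.

D F Ab B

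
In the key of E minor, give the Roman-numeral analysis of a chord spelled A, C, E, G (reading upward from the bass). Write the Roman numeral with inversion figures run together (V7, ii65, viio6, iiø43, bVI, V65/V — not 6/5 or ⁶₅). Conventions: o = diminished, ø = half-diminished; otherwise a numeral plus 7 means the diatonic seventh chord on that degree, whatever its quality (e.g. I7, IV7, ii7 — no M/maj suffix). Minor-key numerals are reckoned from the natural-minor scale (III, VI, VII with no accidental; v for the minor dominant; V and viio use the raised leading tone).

iv7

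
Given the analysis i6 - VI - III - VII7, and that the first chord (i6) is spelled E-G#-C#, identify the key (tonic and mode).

The anchor chord is a minor triad on C#, labeled i6.
If C# is scale degree 1 and the mode makes that degree carry a minor triad, the tonic is C# and the mode is minor.

C# minor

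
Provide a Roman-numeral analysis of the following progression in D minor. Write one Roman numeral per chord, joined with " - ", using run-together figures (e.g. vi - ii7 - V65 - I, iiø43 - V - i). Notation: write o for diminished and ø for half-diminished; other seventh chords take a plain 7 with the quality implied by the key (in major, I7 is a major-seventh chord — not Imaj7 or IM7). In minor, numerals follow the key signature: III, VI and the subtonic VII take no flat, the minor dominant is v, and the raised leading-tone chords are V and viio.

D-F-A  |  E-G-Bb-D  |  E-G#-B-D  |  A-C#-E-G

i - iiø7 - V7/V - V7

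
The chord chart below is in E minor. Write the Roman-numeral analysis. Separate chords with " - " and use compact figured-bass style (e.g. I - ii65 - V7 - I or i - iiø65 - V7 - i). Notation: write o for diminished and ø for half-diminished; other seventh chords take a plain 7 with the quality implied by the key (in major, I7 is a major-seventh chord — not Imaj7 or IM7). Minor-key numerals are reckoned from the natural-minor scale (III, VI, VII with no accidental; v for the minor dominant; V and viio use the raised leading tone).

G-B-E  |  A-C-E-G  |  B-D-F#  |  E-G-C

i6 - iv7 - v - VI6

G-B-E: root E is the tonic; minor triad there is i6.
A-C-E-G: minor seventh chord on A = scale degree 4 → iv7.
B-D-F#: minor triad on B = scale degree 5 → v.
E-G-C: major triad on C = scale degree 6 → VI6.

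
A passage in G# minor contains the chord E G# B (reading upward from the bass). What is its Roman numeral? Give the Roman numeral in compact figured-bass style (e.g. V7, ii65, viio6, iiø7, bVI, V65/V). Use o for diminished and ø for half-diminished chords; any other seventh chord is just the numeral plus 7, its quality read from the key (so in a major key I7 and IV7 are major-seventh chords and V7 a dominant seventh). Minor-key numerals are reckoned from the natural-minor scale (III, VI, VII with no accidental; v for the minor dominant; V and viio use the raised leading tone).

The pitches E-G#-B form a major triad rooted on E.
E is scale degree 6 in G# minor, and a major triad on that degree is written VI.

VI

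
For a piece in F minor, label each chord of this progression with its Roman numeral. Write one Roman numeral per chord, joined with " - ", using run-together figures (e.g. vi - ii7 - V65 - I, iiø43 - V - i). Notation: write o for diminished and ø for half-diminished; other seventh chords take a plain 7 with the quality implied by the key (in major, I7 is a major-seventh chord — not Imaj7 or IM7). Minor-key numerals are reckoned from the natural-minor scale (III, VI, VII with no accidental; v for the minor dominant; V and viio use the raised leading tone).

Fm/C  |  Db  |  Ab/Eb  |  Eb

Fm/C: root F is the tonic; minor triad there is i64.
Db: major triad on Db = scale degree 6 → VI.
Ab/Eb: major triad on Ab = scale degree 3 → III64.
Eb: major triad on Eb = scale degree 7 → VII.

i64 - VI - III64 - VII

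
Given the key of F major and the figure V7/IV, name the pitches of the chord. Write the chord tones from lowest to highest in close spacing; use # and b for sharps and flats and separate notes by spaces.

The slash means an applied dominant: we want the dominant of IV. In F major, IV is Bb major, and its dominant is built on F.
Building a dominant seventh chord on F gives F-A-C-Eb.

F A C Eb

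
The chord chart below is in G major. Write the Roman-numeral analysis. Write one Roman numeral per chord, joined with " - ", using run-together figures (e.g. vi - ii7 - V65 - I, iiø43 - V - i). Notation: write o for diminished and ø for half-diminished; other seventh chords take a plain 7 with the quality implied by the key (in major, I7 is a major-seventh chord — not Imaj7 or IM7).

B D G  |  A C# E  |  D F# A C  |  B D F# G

B-D-G has root G, degree 1 in G major, so I6.
A-C#-E: chromatic; A is V of V, so V/V.
D-F#-A-C: root D is the dominant; dominant seventh chord there is V7.
B-D-F#-G: root G is the tonic; major seventh chord there is I65.

I6 - V/V - V7 - I65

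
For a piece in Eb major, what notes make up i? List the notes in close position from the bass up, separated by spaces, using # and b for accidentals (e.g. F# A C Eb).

Eb Gb Bb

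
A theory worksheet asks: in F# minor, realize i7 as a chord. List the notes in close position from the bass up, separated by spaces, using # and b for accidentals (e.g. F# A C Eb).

In F# minor, the tonic is F#, and the diatonic chord built there is a minor seventh chord.
That chord is spelled F#-A-C#-E.

F# A C# E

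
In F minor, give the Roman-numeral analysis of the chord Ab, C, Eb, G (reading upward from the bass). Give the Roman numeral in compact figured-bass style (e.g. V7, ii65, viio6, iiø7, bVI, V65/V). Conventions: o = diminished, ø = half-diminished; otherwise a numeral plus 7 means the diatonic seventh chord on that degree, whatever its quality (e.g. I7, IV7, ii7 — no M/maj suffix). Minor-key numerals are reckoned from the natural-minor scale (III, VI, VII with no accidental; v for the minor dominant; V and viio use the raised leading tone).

Stacked in thirds the chord is Ab-C-Eb-G: a major seventh chord on Ab.
In F minor, Ab is the mediant; the diatonic major seventh chord there is III7.

III7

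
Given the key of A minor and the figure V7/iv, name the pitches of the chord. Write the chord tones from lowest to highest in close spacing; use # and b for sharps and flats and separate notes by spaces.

A C# E G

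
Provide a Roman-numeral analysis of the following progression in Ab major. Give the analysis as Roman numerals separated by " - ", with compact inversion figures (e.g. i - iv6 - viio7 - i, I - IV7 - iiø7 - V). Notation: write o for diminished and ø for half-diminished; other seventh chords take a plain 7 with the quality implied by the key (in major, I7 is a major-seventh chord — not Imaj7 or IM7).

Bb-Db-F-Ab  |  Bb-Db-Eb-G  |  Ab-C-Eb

Bb-Db-F-Ab: root Bb is the supertonic; minor seventh chord there is ii7.
Bb-Db-Eb-G: root Eb is the dominant; dominant seventh chord there is V43.
Ab-C-Eb: major triad on Ab = scale degree 1 → I.

ii7 - V43 - I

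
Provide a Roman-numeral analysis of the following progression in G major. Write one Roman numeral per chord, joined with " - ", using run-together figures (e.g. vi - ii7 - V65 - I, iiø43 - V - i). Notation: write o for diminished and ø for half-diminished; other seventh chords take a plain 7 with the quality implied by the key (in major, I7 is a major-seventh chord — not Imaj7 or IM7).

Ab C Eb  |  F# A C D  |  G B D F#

bII - V65 - I7

Ab-C-Eb: major triad on Ab — chromatic; Ab is the lowered second degree, so this is the Neapolitan chord, bII.
F#-A-C-D: root D is the dominant; dominant seventh chord there is V65.
G-B-D-F# has root G, degree 1 in G major, so I7.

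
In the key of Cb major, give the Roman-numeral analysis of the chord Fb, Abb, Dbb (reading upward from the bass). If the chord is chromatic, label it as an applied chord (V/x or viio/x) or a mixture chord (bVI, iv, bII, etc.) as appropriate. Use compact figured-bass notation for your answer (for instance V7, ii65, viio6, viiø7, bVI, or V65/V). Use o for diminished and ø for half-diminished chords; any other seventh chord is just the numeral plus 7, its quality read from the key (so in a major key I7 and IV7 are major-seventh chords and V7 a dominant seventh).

bII6

Stacked in thirds the chord is Dbb-Fb-Abb: a major triad on Dbb.
Dbb is the lowered second degree of Cb major (diatonic 2 would be Db). This is the Neapolitan sixth — a major triad on the lowered second degree, here in its customary first inversion.
With Fb in the bass the chord is in first inversion, so the figured bass is 6.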